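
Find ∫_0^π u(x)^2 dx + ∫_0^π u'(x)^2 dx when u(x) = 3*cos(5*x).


||u||_{H^1(0,π)}^2 = 117*π

u'(x) = -15*sin(5*x).
Expand u² and (u')² and integrate term by term on (0, π), using: for integers n ≥ 1, ∫_0^π sin²(nx) dx = ∫_0^π cos²(nx) dx = π/2; for n ≠ n', ∫_0^π sin(nx)sin(n'x) dx = ∫_0^π cos(nx)cos(n'x) dx = 0; and by product-to-sum, ∫_0^π sin(nx)cos(n'x) dx = ½∫_0^π [sin((n+n')x) + sin((n−n')x)] dx, which is 0 when n+n' is even and 2n/(n²−n'²) when n+n' is odd (it need not vanish on (0, π)).
  u² squared terms: (3)²·∫cos(5x)² dx = 9·π/2 = 9*π/2.
  So ∫_0^π u² dx = 9*π/2.
  (u')² squared terms: (-15)²·∫sin(5x)² dx = 225·π/2 = 225*π/2.
  So ∫_0^π (u')² dx = 225*π/2.
||u||_{H^1}^2 = (9*π/2) + (225*π/2) = 117*π.


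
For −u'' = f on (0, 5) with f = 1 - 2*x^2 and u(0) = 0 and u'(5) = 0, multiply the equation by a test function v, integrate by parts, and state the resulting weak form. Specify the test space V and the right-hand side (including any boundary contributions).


V = {v ∈ H^1(0, 5) : v(0) = 0} (test functions vanish at x = 0 where u is specified); weak form: ∫_0^5 u'v' dx = ∫_0^5 (1 - 2*x^2) v dx for all v ∈ V.

Multiply both sides by a test function v and integrate from 0 to 5:
  ∫_0^5 −u''(x) v(x) dx = ∫_0^5 f(x) v(x) dx.
Integrate the LHS by parts once:
  ∫_0^5 −u'' v dx = −[u'(x) v(x)]_0^5 + ∫_0^5 u'(x) v'(x) dx.
Thus ∫_0^5 u'(x) v'(x) dx = ∫_0^5 f(x) v(x) dx + [u'(x) v(x)]_0^5.
Choose V so that boundary terms are either known or forced to vanish.
Mixed BC: u(0) = 0 (Dirichlet) and u'(5) = 0 (Neumann). Define V = {v ∈ H^1(0, 5) : v(0) = 0}. Then [u' v]_0^5 = u'(5)·v(5) − u'(0)·0 = 0.
Weak formulation: find u (satisfying any essential BC) such that ∫_0^5 u'(x) v'(x) dx = ∫_0^5 f v dx for all v ∈ V (Dirichlet at 0 absorbed into V; the Neumann datum at x = 5 is zero, so no boundary term remains).
Substituting f(x) = 1 - 2*x^2, the right-hand side is ∫_0^5 (1 - 2*x^2) v dx.


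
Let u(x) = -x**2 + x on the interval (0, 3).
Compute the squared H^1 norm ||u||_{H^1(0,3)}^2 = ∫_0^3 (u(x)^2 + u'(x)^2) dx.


||u||_{H^1}^2 = 381/10

The H^1 norm (squared) on an interval (0, L) is
  ||u||_{H^1}^2 = ∫_0^L u(x)^2 dx + ∫_0^L u'(x)^2 dx.
Compute u'(x) = 1 - 2*x.
Then u(x)^2 = x**4 - 2*x**3 + x**2 and u'(x)^2 = 4*x**2 - 4*x + 1.
Integrate each monomial from 0 to 3 using ∫_0^3 c·x^n dx = c·3^(n+1)/(n+1):
  ∫_0^3 u(x)^2 dx = ∫_0^3 (x^4 - 2*x^3 + x^2) dx. Term by term:
    ∫_0^3 x^4 dx = 243/5;  ∫_0^3 -2*x^3 dx = -81/2;  ∫_0^3 x^2 dx = 9.
  Sum: 243/5 − 81/2 + 9 = 171/10.
  ∫_0^3 u'(x)^2 dx = ∫_0^3 (4*x^2 - 4*x + 1) dx. Term by term:
    ∫_0^3 4*x^2 dx = 36;  ∫_0^3 -4*x dx = -18;  ∫_0^3 1 dx = 3.
  Sum: 36 − 18 + 3 = 21.
Adding: ||u||_{H^1}^2 = 171/10 + 21 = 381/10.


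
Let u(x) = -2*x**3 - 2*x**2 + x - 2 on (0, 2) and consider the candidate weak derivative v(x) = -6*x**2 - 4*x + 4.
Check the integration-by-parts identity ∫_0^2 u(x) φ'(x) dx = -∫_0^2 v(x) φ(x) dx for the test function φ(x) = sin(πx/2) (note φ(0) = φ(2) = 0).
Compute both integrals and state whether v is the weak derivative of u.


LHS = -192/π^3 + 60/π, RHS = -192/π^3 + 48/π. No, v is not the weak derivative of u.

u(x) = -2*x**3 - 2*x**2 + x - 2, classical derivative u'(x) = -6*x**2 - 4*x + 1.
φ(x) = sin(πx/2), so φ'(x) = π*cos(π*x/2)/2.
Note φ(0) = φ(2) = 0, so the boundary term u·φ vanishes.
LHS = ∫_0^2 u(x) φ'(x) dx = ∫_0^2 (-π*x^3*cos(π*x/2) - π*x^2*cos(π*x/2) + π*x*cos(π*x/2)/2 - π*cos(π*x/2)) dx. Term by term:
  ∫_0^2 -π*cos(π*x/2) dx = 0;  ∫_0^2 π*x*cos(π*x/2)/2 dx = -4/π;  ∫_0^2 -π*x^2*cos(π*x/2) dx = 16/π;
  ∫_0^2 -π*x^3*cos(π*x/2) dx = -192/π^3 + 48/π.
Sum: 0 − 4/π + 16/π + -192/π^3 + 48/π = -192/π^3 + 60/π.
So LHS = -192/π^3 + 60/π.
∫_0^2 v(x) φ(x) dx = ∫_0^2 (-6*x^2*sin(π*x/2) - 4*x*sin(π*x/2) + 4*sin(π*x/2)) dx. Term by term:
  ∫_0^2 4*sin(π*x/2) dx = 16/π;  ∫_0^2 -6*x^2*sin(π*x/2) dx = -48/π + 192/π^3;  ∫_0^2 -4*x*sin(π*x/2) dx = -16/π.
Sum: 16/π + -48/π + 192/π^3 − 16/π = -48/π + 192/π^3.
So RHS = -∫_0^2 v(x) φ(x) dx = -192/π^3 + 48/π.
LHS − RHS = 12/π ≠ 0, so the identity fails.
(For a valid weak derivative the identity must hold for EVERY test function, in particular this one. The failure shows v is NOT the weak derivative of u.)
Correct weak derivative would be u'(x) = -6*x**2 - 4*x + 1.


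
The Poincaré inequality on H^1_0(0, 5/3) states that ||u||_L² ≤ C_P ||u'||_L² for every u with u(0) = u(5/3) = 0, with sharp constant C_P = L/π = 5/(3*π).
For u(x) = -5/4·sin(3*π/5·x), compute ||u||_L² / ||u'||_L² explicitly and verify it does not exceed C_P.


||u||_L² / ||u'||_L² = 5/(3*π) = C_P.

u(x) = -5/4·sin(3*π/5·x), so u'(x) = -3*π*cos(3*π*x/5)/4.
Writing u(x) = A·sin(kπx/L) with A = -5/4 and k = 1, use ∫_0^L sin²(kπx/L) dx = L/2 and ∫_0^L cos²(kπx/L) dx = L/2.
u² = 25/16·sin²(3*π/5·x) and (u')² = 9*π^2/16·cos²(3*π/5·x), and each of sin², cos² integrates to L/2 = 5/6 over (0, 5/3).
∫_0^5/3 u² dx = 125/96, so ||u||_L² = 5*sqrt(30)/24.
∫_0^5/3 (u')² dx = 15*π^2/32, so ||u'||_L² = sqrt(30)*π/8.
Ratio ||u||_L² / ||u'||_L² = 5/(3*π).
Sharp Poincaré constant on H^1_0(0, 5/3) is C_P = L/π = 5/(3*π), achieved by sin(3*π/5·x).
This is the k = 1 eigenfunction (up to amplitude), so the ratio equals the sharp Poincaré constant exactly.


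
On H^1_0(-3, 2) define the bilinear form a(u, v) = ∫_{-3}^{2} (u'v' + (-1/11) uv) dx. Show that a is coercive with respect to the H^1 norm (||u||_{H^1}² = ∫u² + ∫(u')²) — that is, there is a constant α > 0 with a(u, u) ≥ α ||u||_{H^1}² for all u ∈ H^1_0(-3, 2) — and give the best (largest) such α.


α = (-25/11 + π^2)/(π^2 + 25)

Coercivity of a(·,·) on H^1_0(-3, 2) means a(u, u) ≥ α ||u||_{H^1}² for every u ∈ H^1_0.
The interval has length L = 5, and Poincaré/coercivity depend only on L. Here a(u, u) = ∫(u')² + (-1/11)·∫u².
Here c = -1/11 < 0 with |c| < (π/L)² = π^2/25, so coercivity still holds. The condition a(u,u) ≥ α||u||_{H^1}² reads (1−α)∫(u')² ≥ (α−c)∫u². Any admissible α is ≤ 1 (rapidly oscillating u have ∫u²/∫(u')² → 0), and α = 1 would force 0 ≥ (1−c)∫u², impossible since c < 1; so 1−α > 0. By the sharp Poincaré inequality on H^1_0 of an interval of length L, ∫(u')² ≥ (π/L)²∫u² with equality for the first sine mode sin(π(x−x₀)/L) (x₀ the left endpoint), so the inequality holds for all u iff (1−α)(π/L)² ≥ α − c, i.e. α ≤ ((π/L)² + c)/((π/L)² + 1) = (1 + c(L/π)²)/(1 + (L/π)²). (Direct route, valid since c ≤ 0: Poincaré gives c∫u² ≥ c(L/π)²∫(u')², so a(u,u) ≥ (1 + c(L/π)²)∫(u')², while ||u||_{H^1}² ≤ (1 + (L/π)²)∫(u')²; dividing yields the same α.) With (π/L)² = π^2/25 and c = -1/11, the largest admissible constant is α = ((π/L)² + c)/((π/L)² + 1).
Simplifying, α = (-25/11 + π^2)/(π^2 + 25).


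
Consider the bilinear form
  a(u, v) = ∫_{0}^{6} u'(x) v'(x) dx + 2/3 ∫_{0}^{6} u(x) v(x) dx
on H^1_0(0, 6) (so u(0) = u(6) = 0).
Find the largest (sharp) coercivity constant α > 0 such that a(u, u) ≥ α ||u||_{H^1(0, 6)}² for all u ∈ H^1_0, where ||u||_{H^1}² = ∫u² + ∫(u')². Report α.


α = (π^2 + 24)/(π^2 + 36)

Coercivity of a(·,·) on H^1_0(0, 6) means a(u, u) ≥ α ||u||_{H^1}² for every u ∈ H^1_0.
The interval has length L = 6, and Poincaré/coercivity depend only on L. Here a(u, u) = ∫(u')² + (2/3)·∫u².
Here 0 < c = 2/3 < 1. The condition a(u,u) ≥ α||u||_{H^1}² reads (1−α)∫(u')² ≥ (α−c)∫u². Any admissible α is ≤ 1 (rapidly oscillating u have ∫u²/∫(u')² → 0), and α = 1 would force 0 ≥ (1−c)∫u², impossible since c < 1; so 1−α > 0. By the sharp Poincaré inequality on H^1_0 of an interval of length L, ∫(u')² ≥ (π/L)²∫u² with equality for the first sine mode sin(π(x−x₀)/L) (x₀ the left endpoint), so the inequality holds for all u iff (1−α)(π/L)² ≥ α − c, i.e. α ≤ ((π/L)² + c)/((π/L)² + 1) = (1 + c(L/π)²)/(1 + (L/π)²). With (π/L)² = π^2/36 and c = 2/3, the largest admissible constant is α = ((π/L)² + c)/((π/L)² + 1).
Simplifying, α = (π^2 + 24)/(π^2 + 36).


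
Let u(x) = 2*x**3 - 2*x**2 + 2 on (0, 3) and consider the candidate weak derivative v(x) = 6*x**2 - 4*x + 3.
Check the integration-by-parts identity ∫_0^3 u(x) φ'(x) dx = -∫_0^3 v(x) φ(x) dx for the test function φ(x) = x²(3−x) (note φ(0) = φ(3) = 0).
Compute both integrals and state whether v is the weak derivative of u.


LHS = -486/5, RHS = -2349/20. No, v is not the weak derivative of u.

u(x) = 2*x**3 - 2*x**2 + 2, classical derivative u'(x) = 6*x**2 - 4*x.
φ(x) = x²(3−x), so φ'(x) = 3*x*(2 - x).
Note φ(0) = φ(3) = 0, so the boundary term u·φ vanishes.
LHS = ∫_0^3 u(x) φ'(x) dx = ∫_0^3 (-6*x^5 + 18*x^4 - 12*x^3 - 6*x^2 + 12*x) dx. Term by term:
  ∫_0^3 -6*x^5 dx = -729;  ∫_0^3 18*x^4 dx = 4374/5;  ∫_0^3 -12*x^3 dx = -243;
  ∫_0^3 -6*x^2 dx = -54;  ∫_0^3 12*x dx = 54.
Sum: -729 + 4374/5 − 243 − 54 + 54 = -486/5.
So LHS = -486/5.
∫_0^3 v(x) φ(x) dx = ∫_0^3 (-6*x^5 + 22*x^4 - 15*x^3 + 9*x^2) dx. Term by term:
  ∫_0^3 -6*x^5 dx = -729;  ∫_0^3 22*x^4 dx = 5346/5;  ∫_0^3 -15*x^3 dx = -1215/4;
  ∫_0^3 9*x^2 dx = 81.
Sum: -729 + 5346/5 − 1215/4 + 81 = 2349/20.
So RHS = -∫_0^3 v(x) φ(x) dx = -2349/20.
LHS − RHS = 81/4 ≠ 0, so the identity fails.
(For a valid weak derivative the identity must hold for EVERY test function, in particular this one. The failure shows v is NOT the weak derivative of u.)
Correct weak derivative would be u'(x) = 6*x**2 - 4*x.


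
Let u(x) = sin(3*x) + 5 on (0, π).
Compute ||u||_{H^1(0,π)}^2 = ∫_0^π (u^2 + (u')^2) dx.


||u||_{H^1(0,π)}^2 = 20/3 + 30*π

u'(x) = 3*cos(3*x).
Expand u² and (u')² and integrate term by term on (0, π), using: for integers n ≥ 1, ∫_0^π sin²(nx) dx = ∫_0^π cos²(nx) dx = π/2; for n ≠ n', ∫_0^π sin(nx)sin(n'x) dx = ∫_0^π cos(nx)cos(n'x) dx = 0; and by product-to-sum, ∫_0^π sin(nx)cos(n'x) dx = ½∫_0^π [sin((n+n')x) + sin((n−n')x)] dx, which is 0 when n+n' is even and 2n/(n²−n'²) when n+n' is odd (it need not vanish on (0, π)). For the constant mode: ∫_0^π 1 dx = π, ∫_0^π cos(nx) dx = 0, ∫_0^π sin(nx) dx = (1−(−1)^n)/n.
  u² squared terms: (5)²·∫1 dx = 25·π = 25*π;  (1)²·∫sin(3x)² dx = 1·π/2 = π/2.
  u² cross terms: 2·(5)·(1)·∫1·sin(3x) dx = 10·(2/3) = 20/3.
  So ∫_0^π u² dx = 25*π + π/2 + 20/3 = 20/3 + 51*π/2.
  (u')² squared terms: (3)²·∫cos(3x)² dx = 9·π/2 = 9*π/2.
  So ∫_0^π (u')² dx = 9*π/2.
||u||_{H^1}^2 = (20/3 + 51*π/2) + (9*π/2) = 20/3 + 30*π.


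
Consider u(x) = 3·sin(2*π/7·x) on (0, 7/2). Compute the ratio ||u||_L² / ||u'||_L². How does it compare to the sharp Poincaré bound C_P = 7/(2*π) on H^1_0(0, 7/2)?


||u||_L² / ||u'||_L² = 7/(2*π) = C_P.

u(x) = 3·sin(2*π/7·x), so u'(x) = 6*π*cos(2*π*x/7)/7.
Writing u(x) = A·sin(kπx/L) with A = 3 and k = 1, use ∫_0^L sin²(kπx/L) dx = L/2 and ∫_0^L cos²(kπx/L) dx = L/2.
u² = 9·sin²(2*π/7·x) and (u')² = 36*π^2/49·cos²(2*π/7·x), and each of sin², cos² integrates to L/2 = 7/4 over (0, 7/2).
∫_0^7/2 u² dx = 63/4, so ||u||_L² = 3*sqrt(7)/2.
∫_0^7/2 (u')² dx = 9*π^2/7, so ||u'||_L² = 3*sqrt(7)*π/7.
Ratio ||u||_L² / ||u'||_L² = 7/(2*π).
Sharp Poincaré constant on H^1_0(0, 7/2) is C_P = L/π = 7/(2*π), achieved by sin(2*π/7·x).
This is the k = 1 eigenfunction (up to amplitude), so the ratio equals the sharp Poincaré constant exactly.


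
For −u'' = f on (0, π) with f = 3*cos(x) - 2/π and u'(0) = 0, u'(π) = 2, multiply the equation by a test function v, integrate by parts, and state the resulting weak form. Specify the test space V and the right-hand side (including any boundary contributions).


V = H^1(0, π) (v unrestricted at boundary; u is determined up to an additive constant); weak form: ∫_0^π u'v' dx = ∫_0^π (3*cos(x) - 2/π) v dx + 2·v(π) for all v ∈ V.

Multiply both sides by a test function v and integrate from 0 to π:
  ∫_0^π −u''(x) v(x) dx = ∫_0^π f(x) v(x) dx.
Integrate the LHS by parts once:
  ∫_0^π −u'' v dx = −[u'(x) v(x)]_0^π + ∫_0^π u'(x) v'(x) dx.
Thus ∫_0^π u'(x) v'(x) dx = ∫_0^π f(x) v(x) dx + [u'(x) v(x)]_0^π.
Choose V so that boundary terms are either known or forced to vanish.
u has inhomogeneous Neumann u'(0) = 0, u'(π) = 2. [u' v]_0^π = (2)·v(π) − (0)·v(0) = 2·v(π). Take V = H^1(0, π); boundary term becomes part of RHS.
Weak formulation: find u (satisfying any essential BC) such that ∫_0^π u'(x) v'(x) dx = ∫_0^π f v dx + 2·v(π) for all v ∈ V (Neumann data are natural BCs: they enter the RHS as boundary terms).
Substituting f(x) = 3*cos(x) - 2/π, the right-hand side is ∫_0^π (3*cos(x) - 2/π) v dx + 2·v(π).
Compatibility check (pure Neumann): taking v ≡ 1 ∈ V gives 0 = ∫_0^π f dx + (2) − (0), i.e. ∫_0^π f dx must equal u'(0) − u'(π) = -2. Indeed ∫_0^π (3*cos(x) - 2/π) dx = -2, so the data are compatible. The solution is then unique only up to an additive constant (fix it e.g. by requiring ∫_0^π u dx = 0).


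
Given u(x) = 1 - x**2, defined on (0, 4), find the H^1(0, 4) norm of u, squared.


||u||_{H^1}^2 = 3772/15

The H^1 norm (squared) on an interval (0, L) is
  ||u||_{H^1}^2 = ∫_0^L u(x)^2 dx + ∫_0^L u'(x)^2 dx.
Compute u'(x) = -2*x.
Then u(x)^2 = x**4 - 2*x**2 + 1 and u'(x)^2 = 4*x**2.
Integrate each monomial from 0 to 4 using ∫_0^4 c·x^n dx = c·4^(n+1)/(n+1):
  ∫_0^4 u(x)^2 dx = ∫_0^4 (x^4 - 2*x^2 + 1) dx. Term by term:
    ∫_0^4 x^4 dx = 1024/5;  ∫_0^4 -2*x^2 dx = -128/3;  ∫_0^4 1 dx = 4.
  Sum: 1024/5 − 128/3 + 4 = 2492/15.
  ∫_0^4 u'(x)^2 dx = ∫_0^4 (4*x^2) dx. Term by term:
    ∫_0^4 4*x^2 dx = 256/3.
Adding: ||u||_{H^1}^2 = 2492/15 + 256/3 = 3772/15.


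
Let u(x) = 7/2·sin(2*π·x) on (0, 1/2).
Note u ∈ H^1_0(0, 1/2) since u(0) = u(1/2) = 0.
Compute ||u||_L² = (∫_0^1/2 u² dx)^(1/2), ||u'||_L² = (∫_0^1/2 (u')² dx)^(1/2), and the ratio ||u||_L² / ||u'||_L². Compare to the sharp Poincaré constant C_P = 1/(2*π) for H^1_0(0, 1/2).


||u||_L² / ||u'||_L² = 1/(2*π) = C_P.

u(x) = 7/2·sin(2*π·x), so u'(x) = 7*π*cos(2*π*x).
Writing u(x) = A·sin(kπx/L) with A = 7/2 and k = 1, use ∫_0^L sin²(kπx/L) dx = L/2 and ∫_0^L cos²(kπx/L) dx = L/2.
u² = 49/4·sin²(2*π·x) and (u')² = 49*π^2·cos²(2*π·x), and each of sin², cos² integrates to L/2 = 1/4 over (0, 1/2).
∫_0^1/2 u² dx = 49/16, so ||u||_L² = 7/4.
∫_0^1/2 (u')² dx = 49*π^2/4, so ||u'||_L² = 7*π/2.
Ratio ||u||_L² / ||u'||_L² = 1/(2*π).
Sharp Poincaré constant on H^1_0(0, 1/2) is C_P = L/π = 1/(2*π), achieved by sin(2*π·x).
This is the k = 1 eigenfunction (up to amplitude), so the ratio equals the sharp Poincaré constant exactly.


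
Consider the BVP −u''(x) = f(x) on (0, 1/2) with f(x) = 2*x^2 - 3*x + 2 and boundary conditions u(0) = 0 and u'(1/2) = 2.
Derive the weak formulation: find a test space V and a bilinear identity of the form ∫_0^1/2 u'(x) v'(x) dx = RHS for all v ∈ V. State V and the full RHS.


V = {v ∈ H^1(0, 1/2) : v(0) = 0} (test functions vanish at x = 0 where u is specified); weak form: ∫_0^1/2 u'v' dx = ∫_0^1/2 (2*x^2 - 3*x + 2) v dx + 2·v(1/2) for all v ∈ V.

Multiply both sides by a test function v and integrate from 0 to 1/2:
  ∫_0^1/2 −u''(x) v(x) dx = ∫_0^1/2 f(x) v(x) dx.
Integrate the LHS by parts once:
  ∫_0^1/2 −u'' v dx = −[u'(x) v(x)]_0^1/2 + ∫_0^1/2 u'(x) v'(x) dx.
Thus ∫_0^1/2 u'(x) v'(x) dx = ∫_0^1/2 f(x) v(x) dx + [u'(x) v(x)]_0^1/2.
Choose V so that boundary terms are either known or forced to vanish.
Mixed BC: u(0) = 0 (Dirichlet) and u'(1/2) = 2 (Neumann). Define V = {v ∈ H^1(0, 1/2) : v(0) = 0}. Then [u' v]_0^1/2 = u'(1/2)·v(1/2) − u'(0)·0 = 2·v(1/2).
Weak formulation: find u (satisfying any essential BC) such that ∫_0^1/2 u'(x) v'(x) dx = ∫_0^1/2 f v dx + 2·v(1/2) for all v ∈ V (Dirichlet at 0 absorbed into V; Neumann datum at x = 1/2 contributes the boundary term).
Substituting f(x) = 2*x^2 - 3*x + 2, the right-hand side is ∫_0^1/2 (2*x^2 - 3*x + 2) v dx + 2·v(1/2).


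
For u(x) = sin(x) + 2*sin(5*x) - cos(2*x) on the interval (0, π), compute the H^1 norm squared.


||u||_{H^1(0,π)}^2 = -20/7 + 111*π/2

u'(x) = 2*sin(2*x) + cos(x) + 10*cos(5*x).
Expand u² and (u')² and integrate term by term on (0, π), using: for integers n ≥ 1, ∫_0^π sin²(nx) dx = ∫_0^π cos²(nx) dx = π/2; for n ≠ n', ∫_0^π sin(nx)sin(n'x) dx = ∫_0^π cos(nx)cos(n'x) dx = 0; and by product-to-sum, ∫_0^π sin(nx)cos(n'x) dx = ½∫_0^π [sin((n+n')x) + sin((n−n')x)] dx, which is 0 when n+n' is even and 2n/(n²−n'²) when n+n' is odd (it need not vanish on (0, π)).
  u² squared terms: (-1)²·∫cos(2x)² dx = 1·π/2 = π/2;  (2)²·∫sin(5x)² dx = 4·π/2 = 2*π;  (1)²·∫sin(x)² dx = 1·π/2 = π/2.
  u² cross terms: 2·(-1)·(2)·∫cos(2x)·sin(5x) dx = -4·(10/21) = -40/21;  2·(-1)·(1)·∫cos(2x)·sin(x) dx = -2·(-2/3) = 4/3;  2·(2)·(1)·∫sin(5x)·sin(x) dx = 4·(0) = 0.
  So ∫_0^π u² dx = π/2 + 2*π + π/2 − 40/21 + 4/3 + 0 = -4/7 + 3*π.
  (u')² squared terms: (2)²·∫sin(2x)² dx = 4·π/2 = 2*π;  (10)²·∫cos(5x)² dx = 100·π/2 = 50*π;  (1)²·∫cos(x)² dx = 1·π/2 = π/2.
  (u')² cross terms: 2·(2)·(10)·∫sin(2x)·cos(5x) dx = 40·(-4/21) = -160/21;  2·(2)·(1)·∫sin(2x)·cos(x) dx = 4·(4/3) = 16/3;  2·(10)·(1)·∫cos(5x)·cos(x) dx = 20·(0) = 0.
  So ∫_0^π (u')² dx = 2*π + 50*π + π/2 − 160/21 + 16/3 + 0 = -16/7 + 105*π/2.
||u||_{H^1}^2 = (-4/7 + 3*π) + (-16/7 + 105*π/2) = -20/7 + 111*π/2.


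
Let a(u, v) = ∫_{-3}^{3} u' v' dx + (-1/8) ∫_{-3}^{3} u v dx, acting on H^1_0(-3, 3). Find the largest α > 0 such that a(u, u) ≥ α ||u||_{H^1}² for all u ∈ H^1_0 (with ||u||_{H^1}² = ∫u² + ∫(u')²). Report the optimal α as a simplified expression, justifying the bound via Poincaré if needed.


α = (-9/2 + π^2)/(π^2 + 36)

Coercivity of a(·,·) on H^1_0(-3, 3) means a(u, u) ≥ α ||u||_{H^1}² for every u ∈ H^1_0.
The interval has length L = 6, and Poincaré/coercivity depend only on L. Here a(u, u) = ∫(u')² + (-1/8)·∫u².
Here c = -1/8 < 0 with |c| < (π/L)² = π^2/36, so coercivity still holds. The condition a(u,u) ≥ α||u||_{H^1}² reads (1−α)∫(u')² ≥ (α−c)∫u². Any admissible α is ≤ 1 (rapidly oscillating u have ∫u²/∫(u')² → 0), and α = 1 would force 0 ≥ (1−c)∫u², impossible since c < 1; so 1−α > 0. By the sharp Poincaré inequality on H^1_0 of an interval of length L, ∫(u')² ≥ (π/L)²∫u² with equality for the first sine mode sin(π(x−x₀)/L) (x₀ the left endpoint), so the inequality holds for all u iff (1−α)(π/L)² ≥ α − c, i.e. α ≤ ((π/L)² + c)/((π/L)² + 1) = (1 + c(L/π)²)/(1 + (L/π)²). (Direct route, valid since c ≤ 0: Poincaré gives c∫u² ≥ c(L/π)²∫(u')², so a(u,u) ≥ (1 + c(L/π)²)∫(u')², while ||u||_{H^1}² ≤ (1 + (L/π)²)∫(u')²; dividing yields the same α.) With (π/L)² = π^2/36 and c = -1/8, the largest admissible constant is α = ((π/L)² + c)/((π/L)² + 1).
Simplifying, α = (-9/2 + π^2)/(π^2 + 36).


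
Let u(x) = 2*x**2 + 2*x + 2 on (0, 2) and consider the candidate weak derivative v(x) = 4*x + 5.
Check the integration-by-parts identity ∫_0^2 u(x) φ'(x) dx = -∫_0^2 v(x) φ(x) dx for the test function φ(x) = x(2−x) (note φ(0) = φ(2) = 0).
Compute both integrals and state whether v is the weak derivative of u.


LHS = -8, RHS = -12. No, v is not the weak derivative of u.

u(x) = 2*x**2 + 2*x + 2, classical derivative u'(x) = 4*x + 2.
φ(x) = x(2−x), so φ'(x) = 2 - 2*x.
Note φ(0) = φ(2) = 0, so the boundary term u·φ vanishes.
LHS = ∫_0^2 u(x) φ'(x) dx = ∫_0^2 (4 - 4*x^3) dx. Term by term:
  ∫_0^2 -4*x^3 dx = -16;  ∫_0^2 4 dx = 8.
Sum: -16 + 8 = -8.
So LHS = -8.
∫_0^2 v(x) φ(x) dx = ∫_0^2 (-4*x^3 + 3*x^2 + 10*x) dx. Term by term:
  ∫_0^2 -4*x^3 dx = -16;  ∫_0^2 3*x^2 dx = 8;  ∫_0^2 10*x dx = 20.
Sum: -16 + 8 + 20 = 12.
So RHS = -∫_0^2 v(x) φ(x) dx = -12.
LHS − RHS = 4 ≠ 0, so the identity fails.
(For a valid weak derivative the identity must hold for EVERY test function, in particular this one. The failure shows v is NOT the weak derivative of u.)
Correct weak derivative would be u'(x) = 4*x + 2.


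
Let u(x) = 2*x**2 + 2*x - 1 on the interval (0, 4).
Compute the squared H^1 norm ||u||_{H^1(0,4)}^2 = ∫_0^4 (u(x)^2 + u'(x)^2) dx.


||u||_{H^1}^2 = 26828/15

The H^1 norm (squared) on an interval (0, L) is
  ||u||_{H^1}^2 = ∫_0^L u(x)^2 dx + ∫_0^L u'(x)^2 dx.
Compute u'(x) = 4*x + 2.
Then u(x)^2 = 4*x**4 + 8*x**3 - 4*x + 1 and u'(x)^2 = 16*x**2 + 16*x + 4.
Integrate each monomial from 0 to 4 using ∫_0^4 c·x^n dx = c·4^(n+1)/(n+1):
  ∫_0^4 u(x)^2 dx = ∫_0^4 (4*x^4 + 8*x^3 - 4*x + 1) dx. Term by term:
    ∫_0^4 4*x^4 dx = 4096/5;  ∫_0^4 8*x^3 dx = 512;  ∫_0^4 -4*x dx = -32;
    ∫_0^4 1 dx = 4.
  Sum: 4096/5 + 512 − 32 + 4 = 6516/5.
  ∫_0^4 u'(x)^2 dx = ∫_0^4 (16*x^2 + 16*x + 4) dx. Term by term:
    ∫_0^4 16*x^2 dx = 1024/3;  ∫_0^4 16*x dx = 128;  ∫_0^4 4 dx = 16.
  Sum: 1024/3 + 128 + 16 = 1456/3.
Adding: ||u||_{H^1}^2 = 6516/5 + 1456/3 = 26828/15.


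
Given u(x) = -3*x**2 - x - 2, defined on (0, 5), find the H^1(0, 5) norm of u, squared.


||u||_{H^1}^2 = 52975/6

The H^1 norm (squared) on an interval (0, L) is
  ||u||_{H^1}^2 = ∫_0^L u(x)^2 dx + ∫_0^L u'(x)^2 dx.
Compute u'(x) = -6*x - 1.
Then u(x)^2 = 9*x**4 + 6*x**3 + 13*x**2 + 4*x + 4 and u'(x)^2 = 36*x**2 + 12*x + 1.
Integrate each monomial from 0 to 5 using ∫_0^5 c·x^n dx = c·5^(n+1)/(n+1):
  ∫_0^5 u(x)^2 dx = ∫_0^5 (9*x^4 + 6*x^3 + 13*x^2 + 4*x + 4) dx. Term by term:
    ∫_0^5 9*x^4 dx = 5625;  ∫_0^5 6*x^3 dx = 1875/2;  ∫_0^5 13*x^2 dx = 1625/3;
    ∫_0^5 4*x dx = 50;  ∫_0^5 4 dx = 20.
  Sum: 5625 + 1875/2 + 1625/3 + 50 + 20 = 43045/6.
  ∫_0^5 u'(x)^2 dx = ∫_0^5 (36*x^2 + 12*x + 1) dx. Term by term:
    ∫_0^5 36*x^2 dx = 1500;  ∫_0^5 12*x dx = 150;  ∫_0^5 1 dx = 5.
  Sum: 1500 + 150 + 5 = 1655.
Adding: ||u||_{H^1}^2 = 43045/6 + 1655 = 52975/6.


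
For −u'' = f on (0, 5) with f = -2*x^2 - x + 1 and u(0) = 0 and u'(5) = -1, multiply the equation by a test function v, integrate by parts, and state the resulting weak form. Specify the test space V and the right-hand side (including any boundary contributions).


V = {v ∈ H^1(0, 5) : v(0) = 0} (test functions vanish at x = 0 where u is specified); weak form: ∫_0^5 u'v' dx = ∫_0^5 (-2*x^2 - x + 1) v dx − v(5) for all v ∈ V.

Multiply both sides by a test function v and integrate from 0 to 5:
  ∫_0^5 −u''(x) v(x) dx = ∫_0^5 f(x) v(x) dx.
Integrate the LHS by parts once:
  ∫_0^5 −u'' v dx = −[u'(x) v(x)]_0^5 + ∫_0^5 u'(x) v'(x) dx.
Thus ∫_0^5 u'(x) v'(x) dx = ∫_0^5 f(x) v(x) dx + [u'(x) v(x)]_0^5.
Choose V so that boundary terms are either known or forced to vanish.
Mixed BC: u(0) = 0 (Dirichlet) and u'(5) = -1 (Neumann). Define V = {v ∈ H^1(0, 5) : v(0) = 0}. Then [u' v]_0^5 = u'(5)·v(5) − u'(0)·0 = − v(5).
Weak formulation: find u (satisfying any essential BC) such that ∫_0^5 u'(x) v'(x) dx = ∫_0^5 f v dx − v(5) for all v ∈ V (Dirichlet at 0 absorbed into V; Neumann datum at x = 5 contributes the boundary term).
Substituting f(x) = -2*x^2 - x + 1, the right-hand side is ∫_0^5 (-2*x^2 - x + 1) v dx − v(5).


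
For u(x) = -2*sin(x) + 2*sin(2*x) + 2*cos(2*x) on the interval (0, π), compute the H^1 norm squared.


||u||_{H^1(0,π)}^2 = 80/3 + 24*π

u'(x) = -4*sin(2*x) - 2*cos(x) + 4*cos(2*x).
Expand u² and (u')² and integrate term by term on (0, π), using: for integers n ≥ 1, ∫_0^π sin²(nx) dx = ∫_0^π cos²(nx) dx = π/2; for n ≠ n', ∫_0^π sin(nx)sin(n'x) dx = ∫_0^π cos(nx)cos(n'x) dx = 0; and by product-to-sum, ∫_0^π sin(nx)cos(n'x) dx = ½∫_0^π [sin((n+n')x) + sin((n−n')x)] dx, which is 0 when n+n' is even and 2n/(n²−n'²) when n+n' is odd (it need not vanish on (0, π)).
  u² squared terms: (-2)²·∫sin(x)² dx = 4·π/2 = 2*π;  (2)²·∫cos(2x)² dx = 4·π/2 = 2*π;  (2)²·∫sin(2x)² dx = 4·π/2 = 2*π.
  u² cross terms: 2·(-2)·(2)·∫sin(x)·cos(2x) dx = -8·(-2/3) = 16/3;  2·(-2)·(2)·∫sin(x)·sin(2x) dx = -8·(0) = 0;  2·(2)·(2)·∫cos(2x)·sin(2x) dx = 8·(0) = 0.
  So ∫_0^π u² dx = 2*π + 2*π + 2*π + 16/3 + 0 + 0 = 16/3 + 6*π.
  (u')² squared terms: (-4)²·∫sin(2x)² dx = 16·π/2 = 8*π;  (-2)²·∫cos(x)² dx = 4·π/2 = 2*π;  (4)²·∫cos(2x)² dx = 16·π/2 = 8*π.
  (u')² cross terms: 2·(-4)·(-2)·∫sin(2x)·cos(x) dx = 16·(4/3) = 64/3;  2·(-4)·(4)·∫sin(2x)·cos(2x) dx = -32·(0) = 0;  2·(-2)·(4)·∫cos(x)·cos(2x) dx = -16·(0) = 0.
  So ∫_0^π (u')² dx = 8*π + 2*π + 8*π + 64/3 + 0 + 0 = 64/3 + 18*π.
||u||_{H^1}^2 = (16/3 + 6*π) + (64/3 + 18*π) = 80/3 + 24*π.


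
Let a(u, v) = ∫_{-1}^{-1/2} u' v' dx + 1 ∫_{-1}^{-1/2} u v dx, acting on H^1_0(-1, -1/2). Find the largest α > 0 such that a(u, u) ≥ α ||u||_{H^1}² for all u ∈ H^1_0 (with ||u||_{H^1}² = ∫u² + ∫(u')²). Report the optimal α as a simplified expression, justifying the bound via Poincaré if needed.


α = 1

Coercivity of a(·,·) on H^1_0(-1, -1/2) means a(u, u) ≥ α ||u||_{H^1}² for every u ∈ H^1_0.
The interval has length L = 1/2, and Poincaré/coercivity depend only on L. Here a(u, u) = ∫(u')² + (1)·∫u².
Here c = 1 ≥ 1, so a(u,u) = ∫(u')² + c∫u² ≥ ∫(u')² + ∫u² = ||u||_{H^1}², i.e. α = 1 works. No larger α is possible: a(u,u) ≥ α||u||_{H^1}² means (1−α)∫(u')² ≥ (α−c)∫u², and for the modes u_n = sin(nπ(x−x₀)/L) (x₀ the left endpoint) one has ∫u_n²/∫(u_n')² = (L/(nπ))² → 0, so a(u_n,u_n)/||u_n||_{H^1}² → 1. Hence the optimal constant is α = 1.
Therefore α = 1.


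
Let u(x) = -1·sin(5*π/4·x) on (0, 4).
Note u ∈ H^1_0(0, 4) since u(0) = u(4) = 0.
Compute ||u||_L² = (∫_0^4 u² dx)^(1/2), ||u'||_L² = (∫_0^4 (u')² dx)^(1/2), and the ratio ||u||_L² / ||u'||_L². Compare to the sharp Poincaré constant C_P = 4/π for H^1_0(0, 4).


||u||_L² / ||u'||_L² = 4/(5*π) < C_P = 4/π.

u(x) = -1·sin(5*π/4·x), so u'(x) = -5*π*cos(5*π*x/4)/4.
Writing u(x) = A·sin(kπx/L) with A = -1 and k = 5, use ∫_0^L sin²(kπx/L) dx = L/2 and ∫_0^L cos²(kπx/L) dx = L/2.
u² = 1·sin²(5*π/4·x) and (u')² = 25*π^2/16·cos²(5*π/4·x), and each of sin², cos² integrates to L/2 = 2 over (0, 4).
∫_0^4 u² dx = 2, so ||u||_L² = sqrt(2).
∫_0^4 (u')² dx = 25*π^2/8, so ||u'||_L² = 5*sqrt(2)*π/4.
Ratio ||u||_L² / ||u'||_L² = 4/(5*π).
Sharp Poincaré constant on H^1_0(0, 4) is C_P = L/π = 4/π, achieved by sin(π/4·x).
This is the k = 5 harmonic; the ratio L/(kπ) is strictly less than C_P = L/π, consistent with the sharp inequality ||u||_L² ≤ C_P ||u'||_L².


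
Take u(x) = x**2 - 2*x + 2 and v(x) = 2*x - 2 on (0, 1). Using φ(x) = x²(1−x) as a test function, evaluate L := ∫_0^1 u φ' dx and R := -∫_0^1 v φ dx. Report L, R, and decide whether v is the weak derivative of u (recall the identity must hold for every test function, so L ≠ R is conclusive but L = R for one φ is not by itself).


LHS = 1/15, RHS = 1/15. Yes, v = u' weakly.

u(x) = x**2 - 2*x + 2, classical derivative u'(x) = 2*x - 2.
φ(x) = x²(1−x), so φ'(x) = x*(2 - 3*x).
Note φ(0) = φ(1) = 0, so the boundary term u·φ vanishes.
LHS = ∫_0^1 u(x) φ'(x) dx = ∫_0^1 (-3*x^4 + 8*x^3 - 10*x^2 + 4*x) dx. Term by term:
  ∫_0^1 -3*x^4 dx = -3/5;  ∫_0^1 8*x^3 dx = 2;  ∫_0^1 -10*x^2 dx = -10/3;
  ∫_0^1 4*x dx = 2.
Sum: -3/5 + 2 − 10/3 + 2 = 1/15.
So LHS = 1/15.
∫_0^1 v(x) φ(x) dx = ∫_0^1 (-2*x^4 + 4*x^3 - 2*x^2) dx. Term by term:
  ∫_0^1 -2*x^4 dx = -2/5;  ∫_0^1 4*x^3 dx = 1;  ∫_0^1 -2*x^2 dx = -2/3.
Sum: -2/5 + 1 − 2/3 = -1/15.
So RHS = -∫_0^1 v(x) φ(x) dx = 1/15.
LHS = RHS, so the identity holds for this test φ.
Moreover u is smooth here and v(x) = u'(x) = 2*x - 2 pointwise, so the identity holds for every test function. Hence v is the weak derivative of u.


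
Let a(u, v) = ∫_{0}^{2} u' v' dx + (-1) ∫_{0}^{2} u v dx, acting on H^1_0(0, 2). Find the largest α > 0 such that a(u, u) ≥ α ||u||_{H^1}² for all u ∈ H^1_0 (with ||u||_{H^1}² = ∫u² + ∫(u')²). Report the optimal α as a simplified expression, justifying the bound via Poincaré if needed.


α = (-4 + π^2)/(4 + π^2)

Coercivity of a(·,·) on H^1_0(0, 2) means a(u, u) ≥ α ||u||_{H^1}² for every u ∈ H^1_0.
The interval has length L = 2, and Poincaré/coercivity depend only on L. Here a(u, u) = ∫(u')² + (-1)·∫u².
Here c = -1 < 0 with |c| < (π/L)² = π^2/4, so coercivity still holds. The condition a(u,u) ≥ α||u||_{H^1}² reads (1−α)∫(u')² ≥ (α−c)∫u². Any admissible α is ≤ 1 (rapidly oscillating u have ∫u²/∫(u')² → 0), and α = 1 would force 0 ≥ (1−c)∫u², impossible since c < 1; so 1−α > 0. By the sharp Poincaré inequality on H^1_0 of an interval of length L, ∫(u')² ≥ (π/L)²∫u² with equality for the first sine mode sin(π(x−x₀)/L) (x₀ the left endpoint), so the inequality holds for all u iff (1−α)(π/L)² ≥ α − c, i.e. α ≤ ((π/L)² + c)/((π/L)² + 1) = (1 + c(L/π)²)/(1 + (L/π)²). (Direct route, valid since c ≤ 0: Poincaré gives c∫u² ≥ c(L/π)²∫(u')², so a(u,u) ≥ (1 + c(L/π)²)∫(u')², while ||u||_{H^1}² ≤ (1 + (L/π)²)∫(u')²; dividing yields the same α.) With (π/L)² = π^2/4 and c = -1, the largest admissible constant is α = ((π/L)² + c)/((π/L)² + 1).
Simplifying, α = (-4 + π^2)/(4 + π^2).


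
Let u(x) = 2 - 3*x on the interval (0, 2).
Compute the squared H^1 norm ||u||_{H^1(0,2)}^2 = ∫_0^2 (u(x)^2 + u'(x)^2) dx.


||u||_{H^1}^2 = 26

The H^1 norm (squared) on an interval (0, L) is
  ||u||_{H^1}^2 = ∫_0^L u(x)^2 dx + ∫_0^L u'(x)^2 dx.
Compute u'(x) = -3.
Then u(x)^2 = 9*x**2 - 12*x + 4 and u'(x)^2 = 9.
Integrate each monomial from 0 to 2 using ∫_0^2 c·x^n dx = c·2^(n+1)/(n+1):
  ∫_0^2 u(x)^2 dx = ∫_0^2 (9*x^2 - 12*x + 4) dx. Term by term:
    ∫_0^2 9*x^2 dx = 24;  ∫_0^2 -12*x dx = -24;  ∫_0^2 4 dx = 8.
  Sum: 24 − 24 + 8 = 8.
  ∫_0^2 u'(x)^2 dx = ∫_0^2 (9) dx. Term by term:
    ∫_0^2 9 dx = 18.
Adding: ||u||_{H^1}^2 = 8 + 18 = 26.


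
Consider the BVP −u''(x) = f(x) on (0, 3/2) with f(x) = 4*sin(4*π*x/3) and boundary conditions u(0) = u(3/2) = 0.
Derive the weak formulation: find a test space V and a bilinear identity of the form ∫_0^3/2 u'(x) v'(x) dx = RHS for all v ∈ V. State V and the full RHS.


V = H^1_0(0, 3/2) (so v(0) = v(3/2) = 0); weak form: ∫_0^3/2 u'v' dx = ∫_0^3/2 (4*sin(4*π*x/3)) v dx for all v ∈ V.

Multiply both sides by a test function v and integrate from 0 to 3/2:
  ∫_0^3/2 −u''(x) v(x) dx = ∫_0^3/2 f(x) v(x) dx.
Integrate the LHS by parts once:
  ∫_0^3/2 −u'' v dx = −[u'(x) v(x)]_0^3/2 + ∫_0^3/2 u'(x) v'(x) dx.
Thus ∫_0^3/2 u'(x) v'(x) dx = ∫_0^3/2 f(x) v(x) dx + [u'(x) v(x)]_0^3/2.
Choose V so that boundary terms are either known or forced to vanish.
u is Dirichlet: u(0) = u(3/2) = 0. Let V = H^1_0(0, 3/2); then v(0) = v(3/2) = 0, and [u' v]_0^3/2 = 0.
Weak formulation: find u (satisfying any essential BC) such that ∫_0^3/2 u'(x) v'(x) dx = ∫_0^3/2 f v dx for all v ∈ V.
Substituting f(x) = 4*sin(4*π*x/3), the right-hand side is ∫_0^3/2 (4*sin(4*π*x/3)) v dx.


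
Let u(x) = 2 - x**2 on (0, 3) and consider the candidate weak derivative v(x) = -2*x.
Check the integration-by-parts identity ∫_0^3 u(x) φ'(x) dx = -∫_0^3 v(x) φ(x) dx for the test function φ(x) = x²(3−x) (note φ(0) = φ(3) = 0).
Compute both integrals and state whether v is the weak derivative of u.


LHS = 243/10, RHS = 243/10. Yes, v = u' weakly.

u(x) = 2 - x**2, classical derivative u'(x) = -2*x.
φ(x) = x²(3−x), so φ'(x) = 3*x*(2 - x).
Note φ(0) = φ(3) = 0, so the boundary term u·φ vanishes.
LHS = ∫_0^3 u(x) φ'(x) dx = ∫_0^3 (3*x^4 - 6*x^3 - 6*x^2 + 12*x) dx. Term by term:
  ∫_0^3 3*x^4 dx = 729/5;  ∫_0^3 -6*x^3 dx = -243/2;  ∫_0^3 -6*x^2 dx = -54;
  ∫_0^3 12*x dx = 54.
Sum: 729/5 − 243/2 − 54 + 54 = 243/10.
So LHS = 243/10.
∫_0^3 v(x) φ(x) dx = ∫_0^3 (2*x^4 - 6*x^3) dx. Term by term:
  ∫_0^3 2*x^4 dx = 486/5;  ∫_0^3 -6*x^3 dx = -243/2.
Sum: 486/5 − 243/2 = -243/10.
So RHS = -∫_0^3 v(x) φ(x) dx = 243/10.
LHS = RHS, so the identity holds for this test φ.
Moreover u is smooth here and v(x) = u'(x) = -2*x pointwise, so the identity holds for every test function. Hence v is the weak derivative of u.


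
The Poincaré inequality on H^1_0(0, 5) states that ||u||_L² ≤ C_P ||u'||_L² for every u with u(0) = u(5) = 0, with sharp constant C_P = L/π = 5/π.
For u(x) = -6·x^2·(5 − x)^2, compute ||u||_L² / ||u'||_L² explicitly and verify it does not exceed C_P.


||u||_L² / ||u'||_L² = 5*sqrt(3)/6 < C_P = 5/π.

u(x) = -6·x^2·(5 − x)^2, so u'(x) = 12*x*(x*(5 - x) - (x - 5)^2).
u(x) = -6·x^2·(5 − x)^2 vanishes at x = 0 and x = 5, so u ∈ H^1_0(0, 5). Differentiate via the product rule and integrate the resulting polynomials term by term.
  ∫_0^5 u² dx = ∫_0^5 (36*x^8 - 720*x^7 + 5400*x^6 - 18000*x^5 + 22500*x^4) dx. Term by term:
    ∫_0^5 36*x^8 dx = 7812500;  ∫_0^5 -720*x^7 dx = -35156250;  ∫_0^5 5400*x^6 dx = 421875000/7;
    ∫_0^5 -18000*x^5 dx = -46875000;  ∫_0^5 22500*x^4 dx = 14062500.
  Sum: 7812500 − 35156250 + 421875000/7 − 46875000 + 14062500 = 781250/7.
  ∫_0^5 (u')² dx = ∫_0^5 (576*x^6 - 8640*x^5 + 46800*x^4 - 108000*x^3 + 90000*x^2) dx. Term by term:
    ∫_0^5 576*x^6 dx = 45000000/7;  ∫_0^5 -8640*x^5 dx = -22500000;  ∫_0^5 46800*x^4 dx = 29250000;
    ∫_0^5 -108000*x^3 dx = -16875000;  ∫_0^5 90000*x^2 dx = 3750000.
  Sum: 45000000/7 − 22500000 + 29250000 − 16875000 + 3750000 = 375000/7.
∫_0^5 u² dx = 781250/7, so ||u||_L² = 625*sqrt(14)/7.
∫_0^5 (u')² dx = 375000/7, so ||u'||_L² = 250*sqrt(42)/7.
Ratio ||u||_L² / ||u'||_L² = 5*sqrt(3)/6.
Sharp Poincaré constant on H^1_0(0, 5) is C_P = L/π = 5/π, achieved by sin(π/5·x).
A polynomial bump cannot attain the sharp Poincaré constant (only the first sine eigenfunction does), so the ratio is strictly less than C_P, consistent with ||u||_L² ≤ C_P ||u'||_L².


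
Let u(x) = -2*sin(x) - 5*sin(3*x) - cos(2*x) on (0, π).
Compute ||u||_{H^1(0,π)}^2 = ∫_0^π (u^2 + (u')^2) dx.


||u||_{H^1(0,π)}^2 = 140/3 + 263*π/2

u'(x) = 2*sin(2*x) - 2*cos(x) - 15*cos(3*x).
Expand u² and (u')² and integrate term by term on (0, π), using: for integers n ≥ 1, ∫_0^π sin²(nx) dx = ∫_0^π cos²(nx) dx = π/2; for n ≠ n', ∫_0^π sin(nx)sin(n'x) dx = ∫_0^π cos(nx)cos(n'x) dx = 0; and by product-to-sum, ∫_0^π sin(nx)cos(n'x) dx = ½∫_0^π [sin((n+n')x) + sin((n−n')x)] dx, which is 0 when n+n' is even and 2n/(n²−n'²) when n+n' is odd (it need not vanish on (0, π)).
  u² squared terms: (-1)²·∫cos(2x)² dx = 1·π/2 = π/2;  (-5)²·∫sin(3x)² dx = 25·π/2 = 25*π/2;  (-2)²·∫sin(x)² dx = 4·π/2 = 2*π.
  u² cross terms: 2·(-1)·(-5)·∫cos(2x)·sin(3x) dx = 10·(6/5) = 12;  2·(-1)·(-2)·∫cos(2x)·sin(x) dx = 4·(-2/3) = -8/3;  2·(-5)·(-2)·∫sin(3x)·sin(x) dx = 20·(0) = 0.
  So ∫_0^π u² dx = π/2 + 25*π/2 + 2*π + 12 − 8/3 + 0 = 28/3 + 15*π.
  (u')² squared terms: (-15)²·∫cos(3x)² dx = 225·π/2 = 225*π/2;  (-2)²·∫cos(x)² dx = 4·π/2 = 2*π;  (2)²·∫sin(2x)² dx = 4·π/2 = 2*π.
  (u')² cross terms: 2·(-15)·(-2)·∫cos(3x)·cos(x) dx = 60·(0) = 0;  2·(-15)·(2)·∫cos(3x)·sin(2x) dx = -60·(-4/5) = 48;  2·(-2)·(2)·∫cos(x)·sin(2x) dx = -8·(4/3) = -32/3.
  So ∫_0^π (u')² dx = 225*π/2 + 2*π + 2*π + 0 + 48 − 32/3 = 112/3 + 233*π/2.
||u||_{H^1}^2 = (28/3 + 15*π) + (112/3 + 233*π/2) = 140/3 + 263*π/2.


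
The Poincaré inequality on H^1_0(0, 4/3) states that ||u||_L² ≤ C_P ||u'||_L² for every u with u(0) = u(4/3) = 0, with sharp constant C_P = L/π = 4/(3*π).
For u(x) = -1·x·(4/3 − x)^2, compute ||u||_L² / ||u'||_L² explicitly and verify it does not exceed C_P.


||u||_L² / ||u'||_L² = 2*sqrt(14)/21 < C_P = 4/(3*π).

u(x) = -1·x·(4/3 − x)^2, so u'(x) = (4 - 9*x)*(3*x - 4)/9.
u(x) = -1·x·(4/3 − x)^2 vanishes at x = 0 and x = 4/3, so u ∈ H^1_0(0, 4/3). Differentiate via the product rule and integrate the resulting polynomials term by term.
  ∫_0^4/3 u² dx = ∫_0^4/3 (x^6 - 16*x^5/3 + 32*x^4/3 - 256*x^3/27 + 256*x^2/81) dx. Term by term:
    ∫_0^4/3 x^6 dx = 16384/15309;  ∫_0^4/3 -16*x^5/3 dx = -32768/6561;  ∫_0^4/3 32*x^4/3 dx = 32768/3645;
    ∫_0^4/3 -256*x^3/27 dx = -16384/2187;  ∫_0^4/3 256*x^2/81 dx = 16384/6561.
  Sum: 16384/15309 − 32768/6561 + 32768/3645 − 16384/2187 + 16384/6561 = 16384/229635.
  ∫_0^4/3 (u')² dx = ∫_0^4/3 (9*x^4 - 32*x^3 + 352*x^2/9 - 512*x/27 + 256/81) dx. Term by term:
    ∫_0^4/3 9*x^4 dx = 1024/135;  ∫_0^4/3 -32*x^3 dx = -2048/81;  ∫_0^4/3 352*x^2/9 dx = 22528/729;
    ∫_0^4/3 -512*x/27 dx = -4096/243;  ∫_0^4/3 256/81 dx = 1024/243.
  Sum: 1024/135 − 2048/81 + 22528/729 − 4096/243 + 1024/243 = 2048/3645.
∫_0^4/3 u² dx = 16384/229635, so ||u||_L² = 128*sqrt(35)/2835.
∫_0^4/3 (u')² dx = 2048/3645, so ||u'||_L² = 32*sqrt(10)/135.
Ratio ||u||_L² / ||u'||_L² = 2*sqrt(14)/21.
Sharp Poincaré constant on H^1_0(0, 4/3) is C_P = L/π = 4/(3*π), achieved by sin(3*π/4·x).
A polynomial bump cannot attain the sharp Poincaré constant (only the first sine eigenfunction does), so the ratio is strictly less than C_P, consistent with ||u||_L² ≤ C_P ||u'||_L².


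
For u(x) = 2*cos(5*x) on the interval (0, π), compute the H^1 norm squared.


||u||_{H^1(0,π)}^2 = 52*π

u'(x) = -10*sin(5*x).
Expand u² and (u')² and integrate term by term on (0, π), using: for integers n ≥ 1, ∫_0^π sin²(nx) dx = ∫_0^π cos²(nx) dx = π/2; for n ≠ n', ∫_0^π sin(nx)sin(n'x) dx = ∫_0^π cos(nx)cos(n'x) dx = 0; and by product-to-sum, ∫_0^π sin(nx)cos(n'x) dx = ½∫_0^π [sin((n+n')x) + sin((n−n')x)] dx, which is 0 when n+n' is even and 2n/(n²−n'²) when n+n' is odd (it need not vanish on (0, π)).
  u² squared terms: (2)²·∫cos(5x)² dx = 4·π/2 = 2*π.
  So ∫_0^π u² dx = 2*π.
  (u')² squared terms: (-10)²·∫sin(5x)² dx = 100·π/2 = 50*π.
  So ∫_0^π (u')² dx = 50*π.
||u||_{H^1}^2 = (2*π) + (50*π) = 52*π.


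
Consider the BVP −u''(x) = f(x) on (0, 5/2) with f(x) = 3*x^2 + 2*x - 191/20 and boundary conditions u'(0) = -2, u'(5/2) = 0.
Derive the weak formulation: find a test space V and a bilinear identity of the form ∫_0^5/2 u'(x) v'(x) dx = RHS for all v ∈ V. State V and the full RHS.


V = H^1(0, 5/2) (v unrestricted at boundary; u is determined up to an additive constant); weak form: ∫_0^5/2 u'v' dx = ∫_0^5/2 (3*x^2 + 2*x - 191/20) v dx + 2·v(0) for all v ∈ V.

Multiply both sides by a test function v and integrate from 0 to 5/2:
  ∫_0^5/2 −u''(x) v(x) dx = ∫_0^5/2 f(x) v(x) dx.
Integrate the LHS by parts once:
  ∫_0^5/2 −u'' v dx = −[u'(x) v(x)]_0^5/2 + ∫_0^5/2 u'(x) v'(x) dx.
Thus ∫_0^5/2 u'(x) v'(x) dx = ∫_0^5/2 f(x) v(x) dx + [u'(x) v(x)]_0^5/2.
Choose V so that boundary terms are either known or forced to vanish.
u has inhomogeneous Neumann u'(0) = -2, u'(5/2) = 0. [u' v]_0^5/2 = (0)·v(5/2) − (-2)·v(0) = 2·v(0). Take V = H^1(0, 5/2); boundary term becomes part of RHS.
Weak formulation: find u (satisfying any essential BC) such that ∫_0^5/2 u'(x) v'(x) dx = ∫_0^5/2 f v dx + 2·v(0) for all v ∈ V (Neumann data are natural BCs: they enter the RHS as boundary terms).
Substituting f(x) = 3*x^2 + 2*x - 191/20, the right-hand side is ∫_0^5/2 (3*x^2 + 2*x - 191/20) v dx + 2·v(0).
Compatibility check (pure Neumann): taking v ≡ 1 ∈ V gives 0 = ∫_0^5/2 f dx + (0) − (-2), i.e. ∫_0^5/2 f dx must equal u'(0) − u'(5/2) = -2. Indeed ∫_0^5/2 (3*x^2 + 2*x - 191/20) dx = -2, so the data are compatible. The solution is then unique only up to an additive constant (fix it e.g. by requiring ∫_0^5/2 u dx = 0).
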